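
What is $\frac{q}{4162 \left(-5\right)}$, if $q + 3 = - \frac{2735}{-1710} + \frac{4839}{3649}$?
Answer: $\frac{92933}{25970005980} \approx 3.5785 \cdot 10^{-6}$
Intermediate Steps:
$q = - \frac{92933}{1247958}$ ($q = -3 + \left(- \frac{2735}{-1710} + \frac{4839}{3649}\right) = -3 + \left(\left(-2735\right) \left(- \frac{1}{1710}\right) + 4839 \cdot \frac{1}{3649}\right) = -3 + \left(\frac{547}{342} + \frac{4839}{3649}\right) = -3 + \frac{3650941}{1247958} = - \frac{92933}{1247958} \approx -0.074468$)
$\frac{q}{4162 \left(-5\right)} = - \frac{92933}{1247958 \cdot 4162 \left(-5\right)} = - \frac{92933}{1247958 \left(-20810\right)} = \left(- \frac{92933}{1247958}\right) \left(- \frac{1}{20810}\right) = \frac{92933}{25970005980}$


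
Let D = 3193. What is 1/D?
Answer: 1/3193 ≈ 0.00031319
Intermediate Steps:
1/D = 1/3193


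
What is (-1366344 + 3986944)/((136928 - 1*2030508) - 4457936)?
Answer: -655150/1587879 ≈ -0.41259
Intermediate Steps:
(-1366344 + 3986944)/((136928 - 1*2030508) - 4457936) = 2620600/((136928 - 2030508) - 4457936) = 2620600/(-1893580 - 4457936) = 2620600/(-6351516) = 2620600*(-1/6351516) = -655150/1587879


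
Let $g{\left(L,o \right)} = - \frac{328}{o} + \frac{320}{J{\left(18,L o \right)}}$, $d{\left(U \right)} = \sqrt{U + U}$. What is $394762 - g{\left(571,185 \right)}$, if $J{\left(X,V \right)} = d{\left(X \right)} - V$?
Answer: $\frac{7714223035642}{19541365} \approx 3.9476 \cdot 10^{5}$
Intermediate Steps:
$d{\left(U \right)} = \sqrt{2} \sqrt{U}$ ($d{\left(U \right)} = \sqrt{2 U} = \sqrt{2} \sqrt{U}$)
$J{\left(X,V \right)} = - V + \sqrt{2} \sqrt{X}$ ($J{\left(X,V \right)} = \sqrt{2} \sqrt{X} - V = - V + \sqrt{2} \sqrt{X}$)
$g{\left(L,o \right)} = - \frac{328}{o} + \frac{320}{6 - L o}$ ($g{\left(L,o \right)} = - \frac{328}{o} + \frac{320}{- L o + \sqrt{2} \sqrt{18}} = - \frac{328}{o} + \frac{320}{- L o + \sqrt{2} \cdot 3 \sqrt{2}} = - \frac{328}{o} + \frac{320}{- L o + 6} = - \frac{328}{o} + \frac{320}{6 - L o}$)
$394762 - g{\left(571,185 \right)} = 394762 - \frac{8 \left(246 - 7400 - 23411 \cdot 185\right)}{185 \left(-6 + 571 \cdot 185\right)} = 394762 - 8 \cdot \frac{1}{185} \frac{1}{-6 + 105635} \left(246 - 7400 - 4331035\right) = 394762 - 8 \cdot \frac{1}{185} \cdot \frac{1}{105629} \left(-4338189\right) = 394762 - - \frac{34705512}{19541365} = 394762 + \frac{34705512}{19541365} = \frac{7714223035642}{19541365}$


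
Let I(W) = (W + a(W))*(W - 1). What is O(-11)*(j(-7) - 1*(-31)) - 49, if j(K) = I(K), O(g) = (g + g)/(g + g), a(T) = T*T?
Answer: -354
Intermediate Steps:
a(T) = T**2
O(g) = 1 (O(g) = (2*g)/((2*g)) = (2*g)*(1/(2*g)) = 1)
I(W) = (-1 + W)*(W + W**2) (I(W) = (W + W**2)*(W - 1) = (W + W**2)*(-1 + W) = (-1 + W)*(W + W**2))
j(K) = K**3 - K
O(-11)*(j(-7) - 1*(-31)) - 49 = 1*(((-7)**3 - 1*(-7)) - 1*(-31)) - 49 = 1*((-343 + 7) + 31) - 49 = 1*(-336 + 31) - 49 = 1*(-305) - 49 = -305 - 49 = -354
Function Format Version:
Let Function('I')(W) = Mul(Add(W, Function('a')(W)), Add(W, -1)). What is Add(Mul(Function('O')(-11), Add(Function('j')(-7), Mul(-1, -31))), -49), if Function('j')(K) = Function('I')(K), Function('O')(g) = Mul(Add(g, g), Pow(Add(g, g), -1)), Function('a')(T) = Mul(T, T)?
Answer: -354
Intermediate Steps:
Function('a')(T) = Pow(T, 2)
Function('O')(g) = 1 (Function('O')(g) = Mul(Mul(2, g), Pow(Mul(2, g), -1)) = Mul(Mul(2, g), Mul(Rational(1, 2), Pow(g, -1))) = 1)
Function('I')(W) = Mul(Add(-1, W), Add(W, Pow(W, 2))) (Function('I')(W) = Mul(Add(W, Pow(W, 2)), Add(W, -1)) = Mul(Add(W, Pow(W, 2)), Add(-1, W)) = Mul(Add(-1, W), Add(W, Pow(W, 2))))
Function('j')(K) = Add(Pow(K, 3), Mul(-1, K))
Add(Mul(Function('O')(-11), Add(Function('j')(-7), Mul(-1, -31))), -49) = Add(Mul(1, Add(Add(Pow(-7, 3), Mul(-1, -7)), Mul(-1, -31))), -49) = Add(Mul(1, Add(Add(-343, 7), 31)), -49) = Add(Mul(1, Add(-336, 31)), -49) = Add(Mul(1, -305), -49) = Add(-305, -49) = -354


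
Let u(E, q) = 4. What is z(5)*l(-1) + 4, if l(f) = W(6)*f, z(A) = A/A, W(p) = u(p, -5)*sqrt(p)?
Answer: 4 - 4*sqrt(6) ≈ -5.7980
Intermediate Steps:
W(p) = 4*sqrt(p)
z(A) = 1
l(f) = 4*f*sqrt(6) (l(f) = (4*sqrt(6))*f = 4*f*sqrt(6))
z(5)*l(-1) + 4 = 1*(4*(-1)*sqrt(6)) + 4 = 1*(-4*sqrt(6)) + 4 = -4*sqrt(6) + 4 = 4 - 4*sqrt(6)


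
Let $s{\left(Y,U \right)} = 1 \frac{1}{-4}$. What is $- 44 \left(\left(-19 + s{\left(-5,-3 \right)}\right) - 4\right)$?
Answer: $1023$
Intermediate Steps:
$s{\left(Y,U \right)} = - \frac{1}{4}$ ($s{\left(Y,U \right)} = 1 \left(- \frac{1}{4}\right) = - \frac{1}{4}$)
$- 44 \left(\left(-19 + s{\left(-5,-3 \right)}\right) - 4\right) = - 44 \left(\left(-19 - \frac{1}{4}\right) - 4\right) = - 44 \left(- \frac{77}{4} - 4\right) = \left(-44\right) \left(- \frac{93}{4}\right) = 1023$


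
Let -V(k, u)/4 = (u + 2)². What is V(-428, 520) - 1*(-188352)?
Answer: -901584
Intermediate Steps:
V(k, u) = -4*(2 + u)² (V(k, u) = -4*(u + 2)² = -4*(2 + u)²)
V(-428, 520) - 1*(-188352) = -4*(2 + 520)² - 1*(-188352) = -4*522² + 188352 = -4*272484 + 188352 = -1089936 + 188352 = -901584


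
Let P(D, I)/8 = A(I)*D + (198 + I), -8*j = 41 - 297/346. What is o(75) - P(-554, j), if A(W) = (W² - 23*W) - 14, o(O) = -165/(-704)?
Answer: 1071657089883/1915456 ≈ 5.5948e+5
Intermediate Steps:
o(O) = 15/64 (o(O) = -165*(-1/704) = 15/64)
j = -13889/2768 (j = -(41 - 297/346)/8 = -⅛*13889/346 = -13889/2768 ≈ -5.0177)
A(W) = -14 + W² - 23*W
P(D, I) = 1584 + 8*I + 8*D*(-14 + I² - 23*I) (P(D, I) = 8*((-14 + I² - 23*I)*D + (198 + I)) = 8*(D*(-14 + I² - 23*I) + (198 + I)) = 8*(198 + I + D*(-14 + I² - 23*I)) = 1584 + 8*I + 8*D*(-14 + I² - 23*I))
o(75) - P(-554, j) = 15/64 - (1584 + 8*(-13889/2768) - 8*(-554)*(14 - (-13889/2768)² + 23*(-13889/2768))) = 15/64 - (1584 - 13889/346 - 8*(-554)*(14 - 1*192904321/7661824 - 319447/2768)) = 15/64 - (1584 - 13889/346 - 8*(-554)*(14 - 192904321/7661824 - 319447/2768)) = 15/64 - (1584 - 13889/346 - 8*(-554)*(-969868081/7661824)) = 15/64 - (1584 - 13889/346 - 268653458437/478864) = 15/64 - 1*(-267914160237/478864) = 15/64 + 267914160237/478864 = 1071657089883/1915456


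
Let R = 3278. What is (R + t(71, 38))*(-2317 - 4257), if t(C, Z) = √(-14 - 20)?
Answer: -21549572 - 6574*I*√34 ≈ -2.155e+7 - 38333.0*I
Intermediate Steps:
t(C, Z) = I*√34 (t(C, Z) = √(-34) = I*√34)
(R + t(71, 38))*(-2317 - 4257) = (3278 + I*√34)*(-2317 - 4257) = (3278 + I*√34)*(-6574) = -21549572 - 6574*I*√34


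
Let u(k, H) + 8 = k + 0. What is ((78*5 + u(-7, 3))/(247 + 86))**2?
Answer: 15625/12321 ≈ 1.2682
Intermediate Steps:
u(k, H) = -8 + k (u(k, H) = -8 + (k + 0) = -8 + k)
((78*5 + u(-7, 3))/(247 + 86))**2 = ((78*5 + (-8 - 7))/(247 + 86))**2 = ((390 - 15)/333)**2 = (375*(1/333))**2 = (125/111)**2 = 15625/12321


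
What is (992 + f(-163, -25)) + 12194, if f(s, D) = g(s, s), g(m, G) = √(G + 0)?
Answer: 13186 + I*√163 ≈ 13186.0 + 12.767*I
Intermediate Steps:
g(m, G) = √G
f(s, D) = √s
(992 + f(-163, -25)) + 12194 = (992 + √(-163)) + 12194 = (992 + I*√163) + 12194 = 13186 + I*√163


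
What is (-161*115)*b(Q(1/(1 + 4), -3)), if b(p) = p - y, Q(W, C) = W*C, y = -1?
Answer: -7406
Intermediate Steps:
Q(W, C) = C*W
b(p) = 1 + p (b(p) = p - 1*(-1) = p + 1 = 1 + p)
(-161*115)*b(Q(1/(1 + 4), -3)) = (-161*115)*(1 - 3/(1 + 4)) = -18515*(1 - 3/5) = -18515*2/5 = -7406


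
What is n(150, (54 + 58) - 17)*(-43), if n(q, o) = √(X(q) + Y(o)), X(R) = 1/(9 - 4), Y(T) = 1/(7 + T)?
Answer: -43*√54570/510 ≈ -19.696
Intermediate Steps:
X(R) = ⅕ (X(R) = 1/5 = ⅕)
n(q, o) = √(⅕ + 1/(7 + o))
n(150, (54 + 58) - 17)*(-43) = (√5*√((12 + ((54 + 58) - 17))/(7 + ((54 + 58) - 17)))/5)*(-43) = (√5*√((12 + (112 - 17))/(7 + (112 - 17)))/5)*(-43) = (√5*√((12 + 95)/(7 + 95))/5)*(-43) = (√5*√(107/102)/5)*(-43) = (√5*(√10914/102)/5)*(-43) = (√54570/510)*(-43) = -43*√54570/510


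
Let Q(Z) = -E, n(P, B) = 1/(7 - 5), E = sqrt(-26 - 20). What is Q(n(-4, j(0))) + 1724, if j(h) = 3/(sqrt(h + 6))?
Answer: 1724 - I*sqrt(46) ≈ 1724.0 - 6.7823*I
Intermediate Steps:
E = I*sqrt(46) (E = sqrt(-46) = I*sqrt(46) ≈ 6.7823*I)
j(h) = 3/sqrt(6 + h) (j(h) = 3/(sqrt(6 + h)) = 3/sqrt(6 + h))
n(P, B) = 1/2
Q(Z) = -I*sqrt(46)
Q(n(-4, j(0))) + 1724 = -I*sqrt(46) + 1724 = 1724 - I*sqrt(46)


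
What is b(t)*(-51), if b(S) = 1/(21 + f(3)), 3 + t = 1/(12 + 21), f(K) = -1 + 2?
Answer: -51/22 ≈ -2.3182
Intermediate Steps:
f(K) = 1
t = -98/33 (t = -3 + 1/(12 + 21) = -3 + 1/33 = -98/33 ≈ -2.9697)
b(S) = 1/22 (b(S) = 1/(21 + 1) = 1/22)
b(t)*(-51) = (1/22)*(-51) = -51/22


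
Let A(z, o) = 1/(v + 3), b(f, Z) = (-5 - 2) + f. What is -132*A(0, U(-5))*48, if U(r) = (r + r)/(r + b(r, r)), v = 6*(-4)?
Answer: 2112/7 ≈ 301.71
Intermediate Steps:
v = -24
b(f, Z) = -7 + f
U(r) = 2*r/(-7 + 2*r) (U(r) = (r + r)/(r + (-7 + r)) = (2*r)/(-7 + 2*r) = 2*r/(-7 + 2*r))
A(z, o) = -1/21 (A(z, o) = 1/(-24 + 3) = 1/(-21) = -1/21)
-132*A(0, U(-5))*48 = -132*(-1/21)*48 = (44/7)*48 = 2112/7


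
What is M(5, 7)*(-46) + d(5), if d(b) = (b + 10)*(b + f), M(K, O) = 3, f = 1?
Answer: -48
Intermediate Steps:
d(b) = (1 + b)*(10 + b) (d(b) = (b + 10)*(b + 1) = (10 + b)*(1 + b) = (1 + b)*(10 + b))
M(5, 7)*(-46) + d(5) = 3*(-46) + (10 + 5**2 + 11*5) = -138 + (10 + 25 + 55) = -138 + 90 = -48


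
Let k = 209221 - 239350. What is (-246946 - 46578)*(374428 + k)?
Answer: -101060019676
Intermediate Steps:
k = -30129
(-246946 - 46578)*(374428 + k) = (-246946 - 46578)*(374428 - 30129) = -293524*344299 = -101060019676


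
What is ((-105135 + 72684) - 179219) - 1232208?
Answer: -1443878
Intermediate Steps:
((-105135 + 72684) - 179219) - 1232208 = (-32451 - 179219) - 1232208 = -211670 - 1232208 = -1443878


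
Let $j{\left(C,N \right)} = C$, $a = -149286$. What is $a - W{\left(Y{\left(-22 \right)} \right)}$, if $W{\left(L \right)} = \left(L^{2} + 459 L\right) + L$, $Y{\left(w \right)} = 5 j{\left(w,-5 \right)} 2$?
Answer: $-96486$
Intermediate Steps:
$Y{\left(w \right)} = 10 w$ ($Y{\left(w \right)} = 5 w 2 = 10 w$)
$W{\left(L \right)} = L^{2} + 460 L$
$a - W{\left(Y{\left(-22 \right)} \right)} = -149286 - 10 \left(-22\right) \left(460 + 10 \left(-22\right)\right) = -149286 - - 220 \left(460 - 220\right) = -149286 - \left(-220\right) 240 = -149286 - -52800 = -149286 + 52800 = -96486$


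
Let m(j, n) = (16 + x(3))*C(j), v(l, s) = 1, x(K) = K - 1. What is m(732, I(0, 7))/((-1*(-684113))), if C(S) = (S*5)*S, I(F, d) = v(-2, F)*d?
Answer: 48224160/684113 ≈ 70.491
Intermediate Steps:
x(K) = -1 + K
I(F, d) = d (I(F, d) = 1*d = d)
C(S) = 5*S² (C(S) = (5*S)*S = 5*S²)
m(j, n) = 90*j² (m(j, n) = (16 + (-1 + 3))*(5*j²) = (16 + 2)*(5*j²) = 18*(5*j²) = 90*j²)
m(732, I(0, 7))/((-1*(-684113))) = (90*732²)/((-1*(-684113))) = (90*535824)/684113 = 48224160*(1/684113) = 48224160/684113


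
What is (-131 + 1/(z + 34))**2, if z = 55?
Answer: 135908964/7921 ≈ 17158.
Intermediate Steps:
(-131 + 1/(z + 34))**2 = (-131 + 1/(55 + 34))**2 = (-131 + 1/89)**2 = (-11658/89)**2 = 135908964/7921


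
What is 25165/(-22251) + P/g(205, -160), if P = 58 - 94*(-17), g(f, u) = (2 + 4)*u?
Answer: -2541919/890040 ≈ -2.8560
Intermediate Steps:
g(f, u) = 6*u
P = 1656 (P = 58 + 1598 = 1656)
25165/(-22251) + P/g(205, -160) = 25165/(-22251) + 1656/((6*(-160))) = 25165*(-1/22251) + 1656/(-960) = -25165/22251 + 1656*(-1/960) = -25165/22251 - 69/40 = -2541919/890040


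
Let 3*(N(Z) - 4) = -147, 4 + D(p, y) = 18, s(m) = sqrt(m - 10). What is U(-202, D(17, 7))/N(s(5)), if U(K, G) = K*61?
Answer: 12322/45 ≈ 273.82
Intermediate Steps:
s(m) = sqrt(-10 + m)
D(p, y) = 14 (D(p, y) = -4 + 18 = 14)
N(Z) = -45 (N(Z) = 4 + (1/3)*(-147) = 4 - 49 = -45)
U(K, G) = 61*K
U(-202, D(17, 7))/N(s(5)) = (61*(-202))/(-45) = -12322*(-1/45) = 12322/45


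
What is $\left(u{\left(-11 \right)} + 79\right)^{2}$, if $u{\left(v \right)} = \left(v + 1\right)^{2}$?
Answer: $32041$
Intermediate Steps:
$u{\left(v \right)} = \left(1 + v\right)^{2}$
$\left(u{\left(-11 \right)} + 79\right)^{2} = \left(\left(1 - 11\right)^{2} + 79\right)^{2} = \left(\left(-10\right)^{2} + 79\right)^{2} = \left(100 + 79\right)^{2} = 179^{2} = 32041$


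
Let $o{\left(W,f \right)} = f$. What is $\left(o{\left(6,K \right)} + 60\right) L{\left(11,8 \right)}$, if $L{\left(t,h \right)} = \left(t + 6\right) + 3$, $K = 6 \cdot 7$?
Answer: $2040$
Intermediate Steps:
$K = 42$
$L{\left(t,h \right)} = 9 + t$ ($L{\left(t,h \right)} = \left(6 + t\right) + 3 = 9 + t$)
$\left(o{\left(6,K \right)} + 60\right) L{\left(11,8 \right)} = \left(42 + 60\right) \left(9 + 11\right) = 102 \cdot 20 = 2040$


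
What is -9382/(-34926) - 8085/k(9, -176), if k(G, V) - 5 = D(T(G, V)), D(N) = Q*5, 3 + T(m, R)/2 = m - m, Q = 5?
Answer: -9403175/34926 ≈ -269.23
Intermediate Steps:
T(m, R) = -6 (T(m, R) = -6 + 2*(m - m) = -6 + 2*0 = -6 + 0 = -6)
D(N) = 25 (D(N) = 5*5 = 25)
k(G, V) = 30 (k(G, V) = 5 + 25 = 30)
-9382/(-34926) - 8085/k(9, -176) = -9382/(-34926) - 8085/30 = -9382*(-1/34926) - 8085*1/30 = 4691/17463 - 539/2 = -9403175/34926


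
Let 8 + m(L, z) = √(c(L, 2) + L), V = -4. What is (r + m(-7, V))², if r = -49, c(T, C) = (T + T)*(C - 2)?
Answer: (57 - I*√7)² ≈ 3242.0 - 301.62*I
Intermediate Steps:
c(T, C) = 2*T*(-2 + C) (c(T, C) = (2*T)*(-2 + C) = 2*T*(-2 + C))
m(L, z) = -8 + √L (m(L, z) = -8 + √(2*L*(-2 + 2) + L) = -8 + √(2*L*0 + L) = -8 + √(0 + L) = -8 + √L)
(r + m(-7, V))² = (-49 + (-8 + √(-7)))² = (-49 + (-8 + I*√7))² = (-57 + I*√7)²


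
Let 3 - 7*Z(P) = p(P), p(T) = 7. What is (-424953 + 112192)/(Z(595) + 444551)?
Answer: -2189327/3111853 ≈ -0.70354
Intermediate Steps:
Z(P) = -4/7 (Z(P) = 3/7 - ⅐*7 = 3/7 - 1 = -4/7)
(-424953 + 112192)/(Z(595) + 444551) = (-424953 + 112192)/(-4/7 + 444551) = -312761/3111853/7 = -312761*7/3111853 = -2189327/3111853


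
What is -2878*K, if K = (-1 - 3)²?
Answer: -46048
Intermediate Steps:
K = 16 (K = (-4)² = 16)
-2878*K = -2878*16 = -46048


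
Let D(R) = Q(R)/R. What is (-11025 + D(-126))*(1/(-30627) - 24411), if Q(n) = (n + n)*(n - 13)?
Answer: 8450526294494/30627 ≈ 2.7592e+8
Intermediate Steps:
Q(n) = 2*n*(-13 + n) (Q(n) = (2*n)*(-13 + n) = 2*n*(-13 + n))
D(R) = -26 + 2*R (D(R) = (2*R*(-13 + R))/R = -26 + 2*R)
(-11025 + D(-126))*(1/(-30627) - 24411) = (-11025 + (-26 + 2*(-126)))*(1/(-30627) - 24411) = (-11025 + (-26 - 252))*(-1/30627 - 24411) = (-11025 - 278)*(-747635698/30627) = -11303*(-747635698/30627) = 8450526294494/30627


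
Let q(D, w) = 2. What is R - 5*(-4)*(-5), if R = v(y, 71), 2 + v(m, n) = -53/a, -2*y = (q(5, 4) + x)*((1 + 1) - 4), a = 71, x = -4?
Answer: -7295/71 ≈ -102.75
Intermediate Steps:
y = -2 (y = -(2 - 4)*((1 + 1) - 4)/2 = -(-1)*(2 - 4) = -(-1)*(-2) = -½*4 = -2)
v(m, n) = -195/71 (v(m, n) = -2 - 53/71 = -195/71)
R = -195/71 ≈ -2.7465
R - 5*(-4)*(-5) = -195/71 - 5*(-4)*(-5) = -195/71 + 20*(-5) = -195/71 - 100 = -7295/71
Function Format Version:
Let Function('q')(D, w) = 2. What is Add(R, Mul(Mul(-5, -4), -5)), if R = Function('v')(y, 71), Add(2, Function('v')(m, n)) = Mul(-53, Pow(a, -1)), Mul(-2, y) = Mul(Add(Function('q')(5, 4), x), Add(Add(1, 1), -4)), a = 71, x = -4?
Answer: Rational(-7295, 71) ≈ -102.75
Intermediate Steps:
y = -2 (y = Mul(Rational(-1, 2), Mul(Add(2, -4), Add(Add(1, 1), -4))) = Mul(Rational(-1, 2), Mul(-2, Add(2, -4))) = Mul(Rational(-1, 2), Mul(-2, -2)) = Mul(Rational(-1, 2), 4) = -2)
Function('v')(m, n) = Rational(-195, 71) (Function('v')(m, n) = Add(-2, Mul(-53, Pow(71, -1))) = Add(-2, Mul(-53, Rational(1, 71))) = Add(-2, Rational(-53, 71)) = Rational(-195, 71))
R = Rational(-195, 71) ≈ -2.7465
Add(R, Mul(Mul(-5, -4), -5)) = Add(Rational(-195, 71), Mul(Mul(-5, -4), -5)) = Add(Rational(-195, 71), Mul(20, -5)) = Add(Rational(-195, 71), -100) = Rational(-7295, 71)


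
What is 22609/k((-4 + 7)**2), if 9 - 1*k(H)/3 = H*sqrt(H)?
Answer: -22609/54 ≈ -418.69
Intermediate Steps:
k(H) = 27 - 3*H**(3/2) (k(H) = 27 - 3*H*sqrt(H) = 27 - 3*H**(3/2))
22609/k((-4 + 7)**2) = 22609/(27 - 3*((-4 + 7)**2)**(3/2)) = 22609/(27 - 3*(3**2)**(3/2)) = 22609/(27 - 3*9**(3/2)) = 22609/(27 - 3*27) = 22609/(27 - 81) = 22609/(-54) = 22609*(-1/54) = -22609/54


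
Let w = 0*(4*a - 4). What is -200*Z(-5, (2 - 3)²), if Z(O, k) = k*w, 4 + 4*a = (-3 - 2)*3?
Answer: 0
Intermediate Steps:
a = -19/4 (a = -1 + ((-3 - 2)*3)/4 = -1 + (-5*3)/4 = -1 + (¼)*(-15) = -1 - 15/4 = -19/4 ≈ -4.7500)
w = 0 (w = 0*(4*(-19/4) - 4) = 0*(-19 - 4) = 0*(-23) = 0)
Z(O, k) = 0 (Z(O, k) = k*0 = 0)
-200*Z(-5, (2 - 3)²) = -200*0 = 0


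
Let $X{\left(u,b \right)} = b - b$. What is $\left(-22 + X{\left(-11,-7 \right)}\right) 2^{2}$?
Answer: $-88$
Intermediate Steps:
$X{\left(u,b \right)} = 0$
$\left(-22 + X{\left(-11,-7 \right)}\right) 2^{2} = \left(-22 + 0\right) 2^{2} = \left(-22\right) 4 = -88$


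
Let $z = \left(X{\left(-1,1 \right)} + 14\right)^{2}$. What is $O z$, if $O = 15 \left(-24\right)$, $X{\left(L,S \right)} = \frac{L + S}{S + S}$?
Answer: $-70560$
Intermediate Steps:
$X{\left(L,S \right)} = \frac{L + S}{2 S}$
$O = -360$
$z = 196$ ($z = \left(\frac{-1 + 1}{2 \cdot 1} + 14\right)^{2} = \left(\frac{1}{2} \cdot 1 \cdot 0 + 14\right)^{2} = \left(0 + 14\right)^{2} = 14^{2} = 196$)
$O z = \left(-360\right) 196 = -70560$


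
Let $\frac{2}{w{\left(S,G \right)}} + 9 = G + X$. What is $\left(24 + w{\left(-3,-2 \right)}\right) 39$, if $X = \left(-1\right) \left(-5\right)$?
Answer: $923$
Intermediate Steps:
$X = 5$
$w{\left(S,G \right)} = \frac{2}{-4 + G}$ ($w{\left(S,G \right)} = \frac{2}{-9 + \left(G + 5\right)} = \frac{2}{-9 + \left(5 + G\right)} = \frac{2}{-4 + G}$)
$\left(24 + w{\left(-3,-2 \right)}\right) 39 = \left(24 + \frac{2}{-4 - 2}\right) 39 = \left(24 + \frac{2}{-6}\right) 39 = \left(24 + 2 \left(- \frac{1}{6}\right)\right) 39 = \left(24 - \frac{1}{3}\right) 39 = \frac{71}{3} \cdot 39 = 923$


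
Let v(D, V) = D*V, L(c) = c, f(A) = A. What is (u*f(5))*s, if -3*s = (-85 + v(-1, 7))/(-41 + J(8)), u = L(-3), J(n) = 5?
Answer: 115/9 ≈ 12.778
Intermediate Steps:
u = -3
s = -23/27 (s = -(-85 - 1*7)/(3*(-41 + 5)) = -(-85 - 7)/(3*(-36)) = -(-92)*(-1)/(3*36) = -⅓*23/9 = -23/27 ≈ -0.85185)
(u*f(5))*s = -3*5*(-23/27) = -15*(-23/27) = 115/9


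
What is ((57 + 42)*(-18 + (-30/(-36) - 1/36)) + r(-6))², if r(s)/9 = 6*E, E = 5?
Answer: 32821441/16 ≈ 2.0513e+6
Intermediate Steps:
r(s) = 270 (r(s) = 9*(6*5) = 9*30 = 270)
((57 + 42)*(-18 + (-30/(-36) - 1/36)) + r(-6))² = ((57 + 42)*(-18 + (-30/(-36) - 1/36)) + 270)² = (99*(-18 + (-30*(-1/36) - 1*1/36)) + 270)² = (99*(-18 + (⅚ - 1/36)) + 270)² = (99*(-18 + 29/36) + 270)² = (99*(-619/36) + 270)² = (-6809/4 + 270)² = (-5729/4)² = 32821441/16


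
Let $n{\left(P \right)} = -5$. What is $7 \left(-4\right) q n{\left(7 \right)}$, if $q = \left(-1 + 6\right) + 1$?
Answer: $840$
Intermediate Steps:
$q = 6$ ($q = 5 + 1 = 6$)
$7 \left(-4\right) q n{\left(7 \right)} = 7 \left(-4\right) 6 \left(-5\right) = \left(-28\right) 6 \left(-5\right) = \left(-168\right) \left(-5\right) = 840$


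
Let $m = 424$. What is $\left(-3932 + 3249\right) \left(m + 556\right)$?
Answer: $-669340$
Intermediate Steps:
$\left(-3932 + 3249\right) \left(m + 556\right) = \left(-3932 + 3249\right) \left(424 + 556\right) = \left(-683\right) 980 = -669340$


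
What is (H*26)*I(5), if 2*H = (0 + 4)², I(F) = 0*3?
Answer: 0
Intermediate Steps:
I(F) = 0
H = 8 (H = (0 + 4)²/2 = (½)*4² = (½)*16 = 8)
(H*26)*I(5) = (8*26)*0 = 208*0 = 0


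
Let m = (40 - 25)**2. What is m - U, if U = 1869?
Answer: -1644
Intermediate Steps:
m = 225 (m = 15**2 = 225)
m - U = 225 - 1*1869 = 225 - 1869 = -1644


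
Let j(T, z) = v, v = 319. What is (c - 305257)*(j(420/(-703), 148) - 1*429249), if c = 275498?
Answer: 12764527870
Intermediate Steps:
j(T, z) = 319
(c - 305257)*(j(420/(-703), 148) - 1*429249) = (275498 - 305257)*(319 - 1*429249) = -29759*(319 - 429249) = -29759*(-428930) = 12764527870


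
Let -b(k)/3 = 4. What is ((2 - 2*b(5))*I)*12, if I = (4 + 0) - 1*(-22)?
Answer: 8112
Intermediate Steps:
b(k) = -12 (b(k) = -3*4 = -12)
I = 26 (I = 4 + 22 = 26)
((2 - 2*b(5))*I)*12 = ((2 - 2*(-12))*26)*12 = ((2 + 24)*26)*12 = (26*26)*12 = 676*12 = 8112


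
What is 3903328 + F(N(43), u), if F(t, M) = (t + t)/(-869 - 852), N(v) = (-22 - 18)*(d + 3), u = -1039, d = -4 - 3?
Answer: 6717627168/1721 ≈ 3.9033e+6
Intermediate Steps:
d = -7
N(v) = 160 (N(v) = (-22 - 18)*(-7 + 3) = -40*(-4) = 160)
F(t, M) = -2*t/1721 (F(t, M) = (2*t)/(-1721) = (2*t)*(-1/1721) = -2*t/1721)
3903328 + F(N(43), u) = 3903328 - 2/1721*160 = 3903328 - 320/1721 = 6717627168/1721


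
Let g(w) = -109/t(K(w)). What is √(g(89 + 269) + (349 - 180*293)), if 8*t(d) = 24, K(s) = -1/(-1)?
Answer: I*√471846/3 ≈ 228.97*I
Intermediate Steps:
K(s) = 1 (K(s) = -1*(-1) = 1)
t(d) = 3 (t(d) = (⅛)*24 = 3)
g(w) = -109/3
√(g(89 + 269) + (349 - 180*293)) = √(-109/3 + (349 - 180*293)) = √(-109/3 + (349 - 52740)) = √(-109/3 - 52391) = √(-157282/3) = I*√471846/3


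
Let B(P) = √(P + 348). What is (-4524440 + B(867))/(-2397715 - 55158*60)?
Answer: 904888/1141439 - 9*√15/5707195 ≈ 0.79275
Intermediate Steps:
B(P) = √(348 + P)
(-4524440 + B(867))/(-2397715 - 55158*60) = (-4524440 + √(348 + 867))/(-2397715 - 55158*60) = (-4524440 + √1215)/(-2397715 - 3309480) = (-4524440 + 9*√15)/(-5707195) = (-4524440 + 9*√15)*(-1/5707195) = 904888/1141439 - 9*√15/5707195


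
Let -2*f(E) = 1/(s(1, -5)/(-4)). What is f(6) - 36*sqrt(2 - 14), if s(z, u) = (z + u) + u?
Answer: -2/9 - 72*I*sqrt(3) ≈ -0.22222 - 124.71*I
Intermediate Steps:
s(z, u) = z + 2*u (s(z, u) = (u + z) + u = z + 2*u)
f(E) = -2/9 (f(E) = -(-4/(1 + 2*(-5)))/2 = -(-4/(1 - 10))/2 = -1/(2*((-9*(-1/4)))) = -1/(2*9/4) = -1/2*4/9 = -2/9)
f(6) - 36*sqrt(2 - 14) = -2/9 - 36*sqrt(2 - 14) = -2/9 - 72*I*sqrt(3)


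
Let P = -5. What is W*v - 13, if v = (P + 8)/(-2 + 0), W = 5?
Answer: -41/2 ≈ -20.500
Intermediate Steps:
v = -3/2 (v = (-5 + 8)/(-2 + 0) = 3/(-2) = 3*(-½) = -3/2 ≈ -1.5000)
W*v - 13 = 5*(-3/2) - 13 = -15/2 - 13 = -41/2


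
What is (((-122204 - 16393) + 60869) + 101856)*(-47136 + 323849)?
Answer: 6676531264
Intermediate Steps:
(((-122204 - 16393) + 60869) + 101856)*(-47136 + 323849) = ((-138597 + 60869) + 101856)*276713 = (-77728 + 101856)*276713 = 24128*276713 = 6676531264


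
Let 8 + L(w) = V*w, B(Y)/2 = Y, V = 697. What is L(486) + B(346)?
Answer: 339426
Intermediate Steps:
B(Y) = 2*Y
L(w) = -8 + 697*w
L(486) + B(346) = (-8 + 697*486) + 2*346 = (-8 + 338742) + 692 = 338734 + 692 = 339426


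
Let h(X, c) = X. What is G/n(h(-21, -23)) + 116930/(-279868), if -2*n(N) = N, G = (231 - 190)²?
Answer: 469230343/2938614 ≈ 159.68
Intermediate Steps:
G = 1681 (G = 41² = 1681)
n(N) = -N/2
G/n(h(-21, -23)) + 116930/(-279868) = 1681/((-½*(-21))) + 116930/(-279868) = 1681/(21/2) + 116930*(-1/279868) = 1681*(2/21) - 58465/139934 = 3362/21 - 58465/139934 = 469230343/2938614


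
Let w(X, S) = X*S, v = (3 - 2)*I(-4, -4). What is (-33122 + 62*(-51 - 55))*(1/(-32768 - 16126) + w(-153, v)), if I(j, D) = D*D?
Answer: 2375537305511/24447 ≈ 9.7171e+7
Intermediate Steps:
I(j, D) = D**2
v = 16 (v = (3 - 2)*(-4)**2 = 1*16 = 16)
w(X, S) = S*X
(-33122 + 62*(-51 - 55))*(1/(-32768 - 16126) + w(-153, v)) = (-33122 + 62*(-51 - 55))*(1/(-32768 - 16126) + 16*(-153)) = (-33122 + 62*(-106))*(1/(-48894) - 2448) = (-33122 - 6572)*(-1/48894 - 2448) = -39694*(-119692513/48894) = 2375537305511/24447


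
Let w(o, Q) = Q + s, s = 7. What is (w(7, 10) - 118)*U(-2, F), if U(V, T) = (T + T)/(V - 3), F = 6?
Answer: 1212/5 ≈ 242.40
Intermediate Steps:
U(V, T) = 2*T/(-3 + V) (U(V, T) = (2*T)/(-3 + V) = 2*T/(-3 + V))
w(o, Q) = 7 + Q (w(o, Q) = Q + 7 = 7 + Q)
(w(7, 10) - 118)*U(-2, F) = ((7 + 10) - 118)*(2*6/(-3 - 2)) = (17 - 118)*(2*6/(-5)) = -202*6*(-1)/5 = -101*(-12/5) = 1212/5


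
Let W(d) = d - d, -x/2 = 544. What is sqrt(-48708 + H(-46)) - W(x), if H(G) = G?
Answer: I*sqrt(48754) ≈ 220.8*I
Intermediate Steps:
x = -1088 (x = -2*544 = -1088)
W(d) = 0
sqrt(-48708 + H(-46)) - W(x) = sqrt(-48708 - 46) - 1*0 = sqrt(-48754) + 0 = I*sqrt(48754) + 0 = I*sqrt(48754)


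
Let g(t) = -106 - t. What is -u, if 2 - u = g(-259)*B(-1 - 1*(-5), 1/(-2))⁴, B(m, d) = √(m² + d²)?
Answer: 646393/16 ≈ 40400.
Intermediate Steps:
B(m, d) = √(d² + m²)
u = -646393/16 (u = 2 - (-106 - 1*(-259))*(√((1/(-2))² + (-1 - 1*(-5))²))⁴ = 2 - (-106 + 259)*(√((1*(-½))² + (-1 + 5)²))⁴ = 2 - 153*(√((-½)² + 4²))⁴ = 2 - 153*(√(¼ + 16))⁴ = 2 - 153*(√(65/4))⁴ = 2 - 153*(√65/2)⁴ = 2 - 153*4225/16 = 2 - 1*646425/16 = 2 - 646425/16 = -646393/16 ≈ -40400.)
-u = -1*(-646393/16) = 646393/16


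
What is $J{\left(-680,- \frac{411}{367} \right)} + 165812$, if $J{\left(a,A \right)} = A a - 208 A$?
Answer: $\frac{61217972}{367} \approx 1.6681 \cdot 10^{5}$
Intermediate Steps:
$J{\left(a,A \right)} = - 208 A + A a$
$J{\left(-680,- \frac{411}{367} \right)} + 165812 = - \frac{411}{367} \left(-208 - 680\right) + 165812 = \left(-411\right) \frac{1}{367} \left(-888\right) + 165812 = \left(- \frac{411}{367}\right) \left(-888\right) + 165812 = \frac{364968}{367} + 165812 = \frac{61217972}{367}$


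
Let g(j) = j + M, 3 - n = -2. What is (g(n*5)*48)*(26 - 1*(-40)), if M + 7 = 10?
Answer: 88704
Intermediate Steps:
n = 5 (n = 3 - 1*(-2) = 3 + 2 = 5)
M = 3 (M = -7 + 10 = 3)
g(j) = 3 + j (g(j) = j + 3 = 3 + j)
(g(n*5)*48)*(26 - 1*(-40)) = ((3 + 5*5)*48)*(26 - 1*(-40)) = ((3 + 25)*48)*(26 + 40) = (28*48)*66 = 1344*66 = 88704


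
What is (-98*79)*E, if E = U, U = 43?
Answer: -332906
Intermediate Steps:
E = 43
(-98*79)*E = -98*79*43 = -7742*43 = -332906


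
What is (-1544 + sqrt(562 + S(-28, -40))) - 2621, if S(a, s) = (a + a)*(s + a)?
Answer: -4165 + sqrt(4370) ≈ -4098.9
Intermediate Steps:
S(a, s) = 2*a*(a + s) (S(a, s) = (2*a)*(a + s) = 2*a*(a + s))
(-1544 + sqrt(562 + S(-28, -40))) - 2621 = (-1544 + sqrt(562 + 2*(-28)*(-28 - 40))) - 2621 = (-1544 + sqrt(562 + 2*(-28)*(-68))) - 2621 = (-1544 + sqrt(562 + 3808)) - 2621 = (-1544 + sqrt(4370)) - 2621 = -4165 + sqrt(4370)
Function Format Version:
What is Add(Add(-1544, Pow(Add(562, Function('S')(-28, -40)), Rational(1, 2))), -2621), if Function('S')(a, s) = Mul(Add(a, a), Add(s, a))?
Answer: Add(-4165, Pow(4370, Rational(1, 2))) ≈ -4098.9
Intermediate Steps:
Function('S')(a, s) = Mul(2, a, Add(a, s)) (Function('S')(a, s) = Mul(Mul(2, a), Add(a, s)) = Mul(2, a, Add(a, s)))
Add(Add(-1544, Pow(Add(562, Function('S')(-28, -40)), Rational(1, 2))), -2621) = Add(Add(-1544, Pow(Add(562, Mul(2, -28, Add(-28, -40))), Rational(1, 2))), -2621) = Add(Add(-1544, Pow(Add(562, Mul(2, -28, -68)), Rational(1, 2))), -2621) = Add(Add(-1544, Pow(Add(562, 3808), Rational(1, 2))), -2621) = Add(Add(-1544, Pow(4370, Rational(1, 2))), -2621) = Add(-4165, Pow(4370, Rational(1, 2)))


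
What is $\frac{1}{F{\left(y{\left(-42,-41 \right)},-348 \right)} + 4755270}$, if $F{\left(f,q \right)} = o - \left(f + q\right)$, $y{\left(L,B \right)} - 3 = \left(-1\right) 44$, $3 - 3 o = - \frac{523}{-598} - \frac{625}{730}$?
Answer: $\frac{21827}{103801790686} \approx 2.1028 \cdot 10^{-7}$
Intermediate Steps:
$o = \frac{21693}{21827}$ ($o = 1 - \frac{- \frac{523}{-598} - \frac{625}{730}}{3} = 1 - \frac{\left(-523\right) \left(- \frac{1}{598}\right) - \frac{125}{146}}{3} = 1 - \frac{\frac{523}{598} - \frac{125}{146}}{3} = 1 - \frac{134}{21827} = \frac{21693}{21827} \approx 0.99386$)
$y{\left(L,B \right)} = -41$ ($y{\left(L,B \right)} = 3 - 44 = -41$)
$F{\left(f,q \right)} = \frac{21693}{21827} - f - q$ ($F{\left(f,q \right)} = \frac{21693}{21827} - \left(f + q\right) = \frac{21693}{21827} - f - q$)
$\frac{1}{F{\left(y{\left(-42,-41 \right)},-348 \right)} + 4755270} = \frac{1}{\left(\frac{21693}{21827} - -41 - -348\right) + 4755270} = \frac{1}{\left(\frac{21693}{21827} + 41 + 348\right) + 4755270} = \frac{1}{\frac{8512396}{21827} + 4755270} = \frac{1}{\frac{103801790686}{21827}} = \frac{21827}{103801790686}$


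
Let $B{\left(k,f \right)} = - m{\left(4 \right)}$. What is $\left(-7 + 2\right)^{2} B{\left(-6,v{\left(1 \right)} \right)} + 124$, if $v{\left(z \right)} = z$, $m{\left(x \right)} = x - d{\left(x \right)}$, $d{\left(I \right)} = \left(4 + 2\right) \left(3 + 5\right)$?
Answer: $1224$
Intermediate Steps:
$d{\left(I \right)} = 48$ ($d{\left(I \right)} = 6 \cdot 8 = 48$)
$m{\left(x \right)} = -48 + x$ ($m{\left(x \right)} = x - 48 = -48 + x$)
$B{\left(k,f \right)} = 44$ ($B{\left(k,f \right)} = - (-48 + 4) = \left(-1\right) \left(-44\right) = 44$)
$\left(-7 + 2\right)^{2} B{\left(-6,v{\left(1 \right)} \right)} + 124 = \left(-7 + 2\right)^{2} \cdot 44 + 124 = \left(-5\right)^{2} \cdot 44 + 124 = 25 \cdot 44 + 124 = 1100 + 124 = 1224$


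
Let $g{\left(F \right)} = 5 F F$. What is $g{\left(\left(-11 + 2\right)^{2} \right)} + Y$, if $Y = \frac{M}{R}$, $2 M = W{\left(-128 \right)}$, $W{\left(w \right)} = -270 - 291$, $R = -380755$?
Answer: $\frac{24981336111}{761510} \approx 32805.0$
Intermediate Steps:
$W{\left(w \right)} = -561$
$M = - \frac{561}{2}$ ($M = \frac{1}{2} \left(-561\right) = - \frac{561}{2} \approx -280.5$)
$g{\left(F \right)} = 5 F^{2}$
$Y = \frac{561}{761510}$ ($Y = - \frac{561}{2 \left(-380755\right)} = \left(- \frac{561}{2}\right) \left(- \frac{1}{380755}\right) = \frac{561}{761510} \approx 0.00073669$)
$g{\left(\left(-11 + 2\right)^{2} \right)} + Y = 5 \left(\left(-11 + 2\right)^{2}\right)^{2} + \frac{561}{761510} = 5 \left(\left(-9\right)^{2}\right)^{2} + \frac{561}{761510} = 5 \cdot 81^{2} + \frac{561}{761510} = 5 \cdot 6561 + \frac{561}{761510} = 32805 + \frac{561}{761510} = \frac{24981336111}{761510}$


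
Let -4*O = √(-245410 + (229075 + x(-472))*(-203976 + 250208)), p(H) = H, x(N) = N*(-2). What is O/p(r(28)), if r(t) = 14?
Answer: -√10633992998/56 ≈ -1841.5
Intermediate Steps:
x(N) = -2*N
O = -√10633992998/4 (O = -√(-245410 + (229075 - 2*(-472))*(-203976 + 250208))/4 = -√(-245410 + (229075 + 944)*46232)/4 = -√(-245410 + 230019*46232)/4 = -√(-245410 + 10634238408)/4 = -√10633992998/4 ≈ -25780.)
O/p(r(28)) = -√10633992998/4/14 = -√10633992998/4*(1/14) = -√10633992998/56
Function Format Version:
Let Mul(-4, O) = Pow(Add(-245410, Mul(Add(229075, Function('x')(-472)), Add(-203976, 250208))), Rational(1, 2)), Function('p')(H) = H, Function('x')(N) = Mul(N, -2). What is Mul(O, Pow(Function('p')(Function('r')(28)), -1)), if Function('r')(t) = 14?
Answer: Mul(Rational(-1, 56), Pow(10633992998, Rational(1, 2))) ≈ -1841.5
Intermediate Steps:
Function('x')(N) = Mul(-2, N)
O = Mul(Rational(-1, 4), Pow(10633992998, Rational(1, 2))) (O = Mul(Rational(-1, 4), Pow(Add(-245410, Mul(Add(229075, Mul(-2, -472)), Add(-203976, 250208))), Rational(1, 2))) = Mul(Rational(-1, 4), Pow(Add(-245410, Mul(Add(229075, 944), 46232)), Rational(1, 2))) = Mul(Rational(-1, 4), Pow(Add(-245410, Mul(230019, 46232)), Rational(1, 2))) = Mul(Rational(-1, 4), Pow(Add(-245410, 10634238408), Rational(1, 2))) = Mul(Rational(-1, 4), Pow(10633992998, Rational(1, 2))) ≈ -25780.)
Mul(O, Pow(Function('p')(Function('r')(28)), -1)) = Mul(Mul(Rational(-1, 4), Pow(10633992998, Rational(1, 2))), Pow(14, -1)) = Mul(Mul(Rational(-1, 4), Pow(10633992998, Rational(1, 2))), Rational(1, 14)) = Mul(Rational(-1, 56), Pow(10633992998, Rational(1, 2)))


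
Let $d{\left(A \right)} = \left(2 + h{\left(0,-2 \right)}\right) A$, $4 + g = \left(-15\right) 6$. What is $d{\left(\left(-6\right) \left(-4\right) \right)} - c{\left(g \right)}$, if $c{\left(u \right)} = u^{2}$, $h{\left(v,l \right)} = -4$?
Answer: $-8884$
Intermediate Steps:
$g = -94$ ($g = -4 - 90 = -94$)
$d{\left(A \right)} = - 2 A$ ($d{\left(A \right)} = \left(2 - 4\right) A = - 2 A$)
$d{\left(\left(-6\right) \left(-4\right) \right)} - c{\left(g \right)} = - 2 \left(\left(-6\right) \left(-4\right)\right) - \left(-94\right)^{2} = \left(-2\right) 24 - 8836 = -48 - 8836 = -8884$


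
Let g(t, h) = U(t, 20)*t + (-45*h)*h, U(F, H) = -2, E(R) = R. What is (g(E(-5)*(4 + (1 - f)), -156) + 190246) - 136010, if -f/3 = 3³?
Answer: -1040024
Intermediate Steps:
f = -81 (f = -3*3³ = -3*27 = -81)
g(t, h) = -45*h² - 2*t (g(t, h) = -2*t + (-45*h)*h = -2*t - 45*h² = -45*h² - 2*t)
(g(E(-5)*(4 + (1 - f)), -156) + 190246) - 136010 = ((-45*(-156)² - (-10)*(4 + (1 - 1*(-81)))) + 190246) - 136010 = ((-45*24336 - (-10)*(4 + (1 + 81))) + 190246) - 136010 = ((-1095120 - (-10)*(4 + 82)) + 190246) - 136010 = ((-1095120 - (-10)*86) + 190246) - 136010 = ((-1095120 - 2*(-430)) + 190246) - 136010 = ((-1095120 + 860) + 190246) - 136010 = (-1094260 + 190246) - 136010 = -904014 - 136010 = -1040024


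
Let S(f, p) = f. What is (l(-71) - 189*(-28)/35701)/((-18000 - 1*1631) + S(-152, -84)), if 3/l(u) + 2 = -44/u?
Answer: 7085697/69214742534 ≈ 0.00010237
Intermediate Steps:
l(u) = 3/(-2 - 44/u)
(l(-71) - 189*(-28)/35701)/((-18000 - 1*1631) + S(-152, -84)) = (-3*(-71)/(44 + 2*(-71)) - 189*(-28)/35701)/((-18000 - 1*1631) - 152) = (-3*(-71)/(44 - 142) - (-5292)/35701)/((-18000 - 1631) - 152) = (-3*(-71)/(-98) - 1*(-5292/35701))/(-19631 - 152) = (-3*(-71)*(-1/98) + 5292/35701)/(-19783) = (-213/98 + 5292/35701)*(-1/19783) = -7085697/3498698*(-1/19783) = 7085697/69214742534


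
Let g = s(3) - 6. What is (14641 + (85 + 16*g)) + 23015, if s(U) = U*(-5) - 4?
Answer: 37341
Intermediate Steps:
s(U) = -4 - 5*U (s(U) = -5*U - 4 = -4 - 5*U)
g = -25 (g = (-4 - 5*3) - 6 = (-4 - 15) - 6 = -19 - 6 = -25)
(14641 + (85 + 16*g)) + 23015 = (14641 + (85 + 16*(-25))) + 23015 = (14641 + (85 - 400)) + 23015 = (14641 - 315) + 23015 = 14326 + 23015 = 37341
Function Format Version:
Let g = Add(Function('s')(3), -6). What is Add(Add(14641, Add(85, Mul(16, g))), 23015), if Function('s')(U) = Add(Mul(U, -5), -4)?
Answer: 37341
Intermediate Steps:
Function('s')(U) = Add(-4, Mul(-5, U)) (Function('s')(U) = Add(Mul(-5, U), -4) = Add(-4, Mul(-5, U)))
g = -25 (g = Add(Add(-4, Mul(-5, 3)), -6) = Add(Add(-4, -15), -6) = Add(-19, -6) = -25)
Add(Add(14641, Add(85, Mul(16, g))), 23015) = Add(Add(14641, Add(85, Mul(16, -25))), 23015) = Add(Add(14641, Add(85, -400)), 23015) = Add(Add(14641, -315), 23015) = Add(14326, 23015) = 37341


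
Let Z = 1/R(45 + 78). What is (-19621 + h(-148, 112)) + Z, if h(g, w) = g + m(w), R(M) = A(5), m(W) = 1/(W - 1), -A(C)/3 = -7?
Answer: -15360469/777 ≈ -19769.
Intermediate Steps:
A(C) = 21 (A(C) = -3*(-7) = 21)
m(W) = 1/(-1 + W)
R(M) = 21
Z = 1/21 ≈ 0.047619
h(g, w) = g + 1/(-1 + w)
(-19621 + h(-148, 112)) + Z = (-19621 + (1 - 148*(-1 + 112))/(-1 + 112)) + 1/21 = (-19621 + (1 - 148*111)/111) + 1/21 = (-19621 + (1 - 16428)/111) + 1/21 = (-19621 + (1/111)*(-16427)) + 1/21 = (-19621 - 16427/111) + 1/21 = -2194358/111 + 1/21 = -15360469/777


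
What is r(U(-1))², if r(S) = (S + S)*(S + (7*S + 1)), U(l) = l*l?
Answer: 324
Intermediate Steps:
U(l) = l²
r(S) = 2*S*(1 + 8*S) (r(S) = (2*S)*(S + (1 + 7*S)) = (2*S)*(1 + 8*S) = 2*S*(1 + 8*S))
r(U(-1))² = (2*(-1)²*(1 + 8*(-1)²))² = (2*1*(1 + 8*1))² = (2*1*(1 + 8))² = (2*1*9)² = 18² = 324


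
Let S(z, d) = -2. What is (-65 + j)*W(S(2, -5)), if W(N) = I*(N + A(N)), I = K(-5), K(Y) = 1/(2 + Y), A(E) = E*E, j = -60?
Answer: 250/3 ≈ 83.333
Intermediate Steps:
A(E) = E**2
I = -1/3 (I = 1/(2 - 5) = 1/(-3) = -1/3 ≈ -0.33333)
W(N) = -N/3 - N**2/3 (W(N) = -(N + N**2)/3 = -N/3 - N**2/3)
(-65 + j)*W(S(2, -5)) = (-65 - 60)*((1/3)*(-2)*(-1 - 1*(-2))) = -125*(-2)*(-1 + 2)/3 = -125*(-2)/3 = -125*(-2/3) = 250/3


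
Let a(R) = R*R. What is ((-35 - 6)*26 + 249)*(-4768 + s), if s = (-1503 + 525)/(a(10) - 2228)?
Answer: 218124509/56 ≈ 3.8951e+6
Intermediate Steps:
a(R) = R²
s = 489/1064 (s = (-1503 + 525)/(10² - 2228) = -978/(100 - 2228) = -978/(-2128) = -978*(-1/2128) = 489/1064 ≈ 0.45959)
((-35 - 6)*26 + 249)*(-4768 + s) = ((-35 - 6)*26 + 249)*(-4768 + 489/1064) = (-41*26 + 249)*(-5072663/1064) = (-1066 + 249)*(-5072663/1064) = -817*(-5072663/1064) = 218124509/56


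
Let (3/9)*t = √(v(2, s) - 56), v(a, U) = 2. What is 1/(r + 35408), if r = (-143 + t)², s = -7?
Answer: I/(3*(858*√6 + 18457*I)) ≈ 1.7829e-5 + 2.0301e-6*I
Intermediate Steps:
t = 9*I*√6 (t = 3*√(2 - 56) = 3*√(-54) = 3*(3*I*√6) = 9*I*√6 ≈ 22.045*I)
r = (-143 + 9*I*√6)² ≈ 19963.0 - 6305.0*I
1/(r + 35408) = 1/((19963 - 2574*I*√6) + 35408) = 1/(55371 - 2574*I*√6)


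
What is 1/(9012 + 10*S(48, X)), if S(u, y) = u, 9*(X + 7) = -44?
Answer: 1/9492 ≈ 0.00010535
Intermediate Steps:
X = -107/9 (X = -7 + (1/9)*(-44) = -7 - 44/9 = -107/9 ≈ -11.889)
1/(9012 + 10*S(48, X)) = 1/(9012 + 10*48) = 1/(9012 + 480) = 1/9492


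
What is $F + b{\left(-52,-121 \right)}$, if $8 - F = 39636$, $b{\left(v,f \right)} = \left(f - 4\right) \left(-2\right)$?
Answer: $-39378$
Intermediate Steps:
$b{\left(v,f \right)} = 8 - 2 f$ ($b{\left(v,f \right)} = \left(-4 + f\right) \left(-2\right) = 8 - 2 f$)
$F = -39628$ ($F = 8 - 39636 = -39628$)
$F + b{\left(-52,-121 \right)} = -39628 + \left(8 - -242\right) = -39628 + \left(8 + 242\right) = -39628 + 250 = -39378$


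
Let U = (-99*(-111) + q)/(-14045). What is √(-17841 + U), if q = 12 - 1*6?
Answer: 8*I*√783087/53 ≈ 133.57*I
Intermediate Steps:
q = 6 (q = 12 - 6 = 6)
U = -2199/2809 (U = (-99*(-111) + 6)/(-14045) = (10989 + 6)*(-1/14045) = 10995*(-1/14045) = -2199/2809 ≈ -0.78284)
√(-17841 + U) = √(-17841 - 2199/2809) = √(-50117568/2809) = 8*I*√783087/53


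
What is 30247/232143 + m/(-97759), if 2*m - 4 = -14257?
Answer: 9222567125/45388135074 ≈ 0.20319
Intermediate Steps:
m = -14253/2 (m = 2 + (1/2)*(-14257) = 2 - 14257/2 = -14253/2 ≈ -7126.5)
30247/232143 + m/(-97759) = 30247/232143 - 14253/2/(-97759) = 30247*(1/232143) - 14253/2*(-1/97759) = 30247/232143 + 14253/195518 = 9222567125/45388135074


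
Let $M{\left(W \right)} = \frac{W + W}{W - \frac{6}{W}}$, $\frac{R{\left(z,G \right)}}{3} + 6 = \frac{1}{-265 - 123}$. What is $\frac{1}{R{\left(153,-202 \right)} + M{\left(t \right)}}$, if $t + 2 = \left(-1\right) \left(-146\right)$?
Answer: $- \frac{1340540}{21458229} \approx -0.062472$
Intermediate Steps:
$t = 144$ ($t = -2 - -146 = -2 + 146 = 144$)
$R{\left(z,G \right)} = - \frac{6987}{388}$ ($R{\left(z,G \right)} = -18 + \frac{3}{-265 - 123} = -18 + \frac{3}{-388} = -18 + 3 \left(- \frac{1}{388}\right) = -18 - \frac{3}{388} = - \frac{6987}{388}$)
$M{\left(W \right)} = \frac{2 W}{W - \frac{6}{W}}$
$\frac{1}{R{\left(153,-202 \right)} + M{\left(t \right)}} = \frac{1}{- \frac{6987}{388} + \frac{2 \cdot 144^{2}}{-6 + 144^{2}}} = \frac{1}{- \frac{6987}{388} + 2 \cdot 20736 \frac{1}{-6 + 20736}} = \frac{1}{- \frac{6987}{388} + 2 \cdot 20736 \cdot \frac{1}{20730}} = \frac{1}{- \frac{6987}{388} + \frac{6912}{3455}} = \frac{1}{- \frac{21458229}{1340540}} = - \frac{1340540}{21458229}$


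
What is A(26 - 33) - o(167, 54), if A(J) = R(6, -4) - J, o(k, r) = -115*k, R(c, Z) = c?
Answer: 19218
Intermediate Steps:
A(J) = 6 - J
A(26 - 33) - o(167, 54) = (6 - (26 - 33)) - (-115)*167 = (6 - 1*(-7)) - 1*(-19205) = (6 + 7) + 19205 = 13 + 19205 = 19218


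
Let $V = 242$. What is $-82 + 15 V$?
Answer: $3548$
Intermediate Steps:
$-82 + 15 V = -82 + 15 \cdot 242 = -82 + 3630 = 3548$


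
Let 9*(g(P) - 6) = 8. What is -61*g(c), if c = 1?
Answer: -3782/9 ≈ -420.22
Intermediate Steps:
g(P) = 62/9 (g(P) = 6 + (1/9)*8 = 6 + 8/9 = 62/9)
-61*g(c) = -61*62/9 = -3782/9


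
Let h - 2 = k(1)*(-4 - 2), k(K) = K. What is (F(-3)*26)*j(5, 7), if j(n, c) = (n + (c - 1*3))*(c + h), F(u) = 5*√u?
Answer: 3510*I*√3 ≈ 6079.5*I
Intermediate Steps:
h = -4 (h = 2 + 1*(-4 - 2) = 2 + 1*(-6) = 2 - 6 = -4)
j(n, c) = (-4 + c)*(-3 + c + n) (j(n, c) = (n + (c - 1*3))*(c - 4) = (n + (c - 3))*(-4 + c) = (n + (-3 + c))*(-4 + c) = (-3 + c + n)*(-4 + c) = (-4 + c)*(-3 + c + n))
(F(-3)*26)*j(5, 7) = ((5*√(-3))*26)*(12 + 7² - 7*7 - 4*5 + 7*5) = ((5*(I*√3))*26)*(12 + 49 - 49 - 20 + 35) = ((5*I*√3)*26)*27 = (130*I*√3)*27 = 3510*I*√3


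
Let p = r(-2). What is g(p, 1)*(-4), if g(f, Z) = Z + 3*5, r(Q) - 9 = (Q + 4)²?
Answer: -64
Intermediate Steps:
r(Q) = 9 + (4 + Q)² (r(Q) = 9 + (Q + 4)² = 9 + (4 + Q)²)
p = 13 (p = 9 + (4 - 2)² = 9 + 2² = 9 + 4 = 13)
g(f, Z) = 15 + Z (g(f, Z) = Z + 15 = 15 + Z)
g(p, 1)*(-4) = (15 + 1)*(-4) = 16*(-4) = -64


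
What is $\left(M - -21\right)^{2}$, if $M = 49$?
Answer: $4900$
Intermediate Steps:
$\left(M - -21\right)^{2} = \left(49 - -21\right)^{2} = \left(49 + 21\right)^{2} = 70^{2} = 4900$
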